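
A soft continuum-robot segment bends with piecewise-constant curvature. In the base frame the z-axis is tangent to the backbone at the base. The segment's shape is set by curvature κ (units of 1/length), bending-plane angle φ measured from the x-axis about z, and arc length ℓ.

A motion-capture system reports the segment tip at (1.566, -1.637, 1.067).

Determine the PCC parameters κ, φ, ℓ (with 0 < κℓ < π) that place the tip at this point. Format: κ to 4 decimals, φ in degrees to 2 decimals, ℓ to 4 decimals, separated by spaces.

0.7226 313.73 3.1295

ρ = √(x²+y²) = √(1.566² + -1.637²) = 2.26542
φ = atan2(y, x) mod 360° = atan2(-1.637, 1.566) = 313.7301°
|p|² = ρ² + z² = 2.26542² + 1.067² = 6.27061
κ = 2ρ / |p|² = 2×2.26542 / 6.27061 = 0.72255
θ = 2·atan2(ρ, z) = 2·atan2(2.26542, 1.067) = 2.26124 rad
ℓ = θ/κ = 2.26124/0.72255 = 3.12953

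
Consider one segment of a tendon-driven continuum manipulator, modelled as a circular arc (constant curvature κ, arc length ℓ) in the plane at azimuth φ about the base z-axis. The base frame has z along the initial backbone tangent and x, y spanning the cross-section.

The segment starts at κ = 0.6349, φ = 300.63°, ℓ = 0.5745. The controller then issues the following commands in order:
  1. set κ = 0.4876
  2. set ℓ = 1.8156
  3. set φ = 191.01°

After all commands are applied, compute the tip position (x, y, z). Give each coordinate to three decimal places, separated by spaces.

-0.739 -0.144 1.588

initial: κ=0.6349, φ=300.63°, ℓ=0.5745
cmd 1: set κ=0.4876 → (κ,φ,ℓ)=(0.4876,300.63°,0.5745) → tip=(0.0407,-0.0688,0.5670)
cmd 2: set ℓ=1.8156 → (κ,φ,ℓ)=(0.4876,300.63°,1.8156) → tip=(0.3834,-0.6475,1.5876)
cmd 3: set φ=191.01° → (κ,φ,ℓ)=(0.4876,191.01°,1.8156) → tip=(-0.7387,-0.1437,1.5876)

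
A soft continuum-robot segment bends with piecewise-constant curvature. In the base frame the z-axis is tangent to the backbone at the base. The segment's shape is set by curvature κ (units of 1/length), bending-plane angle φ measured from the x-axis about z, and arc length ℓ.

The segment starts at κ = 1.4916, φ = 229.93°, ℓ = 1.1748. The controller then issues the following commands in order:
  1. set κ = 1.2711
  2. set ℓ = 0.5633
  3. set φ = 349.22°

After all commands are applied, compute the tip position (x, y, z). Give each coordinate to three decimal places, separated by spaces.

0.190 -0.036 0.516

initial: κ=1.4916, φ=229.93°, ℓ=1.1748
cmd 1: set κ=1.2711 → (κ,φ,ℓ)=(1.2711,229.93°,1.1748) → tip=(-0.4672,-0.5554,0.7844)
cmd 2: set ℓ=0.5633 → (κ,φ,ℓ)=(1.2711,229.93°,0.5633) → tip=(-0.1244,-0.1478,0.5164)
cmd 3: set φ=349.22° → (κ,φ,ℓ)=(1.2711,349.22°,0.5633) → tip=(0.1898,-0.0361,0.5164)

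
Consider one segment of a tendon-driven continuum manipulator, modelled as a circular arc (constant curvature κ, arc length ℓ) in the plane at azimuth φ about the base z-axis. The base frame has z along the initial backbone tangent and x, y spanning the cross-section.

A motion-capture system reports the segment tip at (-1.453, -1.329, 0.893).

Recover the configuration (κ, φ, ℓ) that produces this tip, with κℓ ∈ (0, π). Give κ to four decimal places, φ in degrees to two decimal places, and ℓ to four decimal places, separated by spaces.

ρ = √(x²+y²) = √(-1.453² + -1.329²) = 1.96912
φ = atan2(y, x) mod 360° = atan2(-1.329, -1.453) = 222.4479°
|p|² = ρ² + z² = 1.96912² + 0.893² = 4.67490
κ = 2ρ / |p|² = 2×1.96912 / 4.67490 = 0.84242
θ = 2·atan2(ρ, z) = 2·atan2(1.96912, 0.893) = 2.29007 rad
ℓ = θ/κ = 2.29007/0.84242 = 2.71843

0.8424 222.45 2.7184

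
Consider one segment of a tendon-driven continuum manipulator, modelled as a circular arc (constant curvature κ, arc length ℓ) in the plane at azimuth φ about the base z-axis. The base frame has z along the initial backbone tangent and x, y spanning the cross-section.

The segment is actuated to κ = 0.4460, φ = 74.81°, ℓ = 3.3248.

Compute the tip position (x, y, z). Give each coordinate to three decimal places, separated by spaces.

θ = κ·ℓ = 0.4460 × 3.3248 = 1.48286 rad
ρ = (1 − cos θ)/κ = (1 − 0.08782)/0.4460 = 2.04524
z = sin θ / κ = 0.99614/0.4460 = 2.23349
x = ρ cos φ = 2.04524 × cos(74.81°) = 0.53590
y = ρ sin φ = 2.04524 × sin(74.81°) = 1.97379

0.536 1.974 2.233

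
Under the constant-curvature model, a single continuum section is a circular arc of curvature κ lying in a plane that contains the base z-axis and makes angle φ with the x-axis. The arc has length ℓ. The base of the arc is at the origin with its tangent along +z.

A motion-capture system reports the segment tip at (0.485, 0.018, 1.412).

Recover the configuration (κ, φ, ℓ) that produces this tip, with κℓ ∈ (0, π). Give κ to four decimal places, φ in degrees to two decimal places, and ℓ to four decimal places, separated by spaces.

ρ = √(x²+y²) = √(0.485² + 0.018²) = 0.48533
φ = atan2(y, x) mod 360° = atan2(0.018, 0.485) = 2.1255°
|p|² = ρ² + z² = 0.48533² + 1.412² = 2.22929
κ = 2ρ / |p|² = 2×0.48533 / 2.22929 = 0.43542
θ = 2·atan2(ρ, z) = 2·atan2(0.48533, 1.412) = 0.66214 rad
ℓ = θ/κ = 0.66214/0.43542 = 1.52071

0.4354 2.13 1.5207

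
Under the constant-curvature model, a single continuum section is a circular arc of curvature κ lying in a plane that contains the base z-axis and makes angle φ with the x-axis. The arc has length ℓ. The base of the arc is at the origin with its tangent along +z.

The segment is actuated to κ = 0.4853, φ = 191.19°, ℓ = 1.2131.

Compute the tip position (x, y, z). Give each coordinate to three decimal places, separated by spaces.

θ = κ·ℓ = 0.4853 × 1.2131 = 0.58872 rad
ρ = (1 − cos θ)/κ = (1 − 0.83165)/0.4853 = 0.34689
z = sin θ / κ = 0.55529/0.4853 = 1.14423
x = ρ cos φ = 0.34689 × cos(191.19°) = -0.34030
y = ρ sin φ = 0.34689 × sin(191.19°) = -0.06732

-0.340 -0.067 1.144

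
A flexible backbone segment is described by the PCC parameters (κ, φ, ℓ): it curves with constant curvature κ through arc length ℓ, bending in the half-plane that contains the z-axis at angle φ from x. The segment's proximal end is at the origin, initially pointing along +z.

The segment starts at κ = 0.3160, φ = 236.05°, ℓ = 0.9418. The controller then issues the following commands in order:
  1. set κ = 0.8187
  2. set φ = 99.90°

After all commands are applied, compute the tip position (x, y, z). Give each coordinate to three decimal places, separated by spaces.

initial: κ=0.3160, φ=236.05°, ℓ=0.9418
cmd 1: set κ=0.8187 → (κ,φ,ℓ)=(0.8187,236.05°,0.9418) → tip=(-0.1929,-0.2866,0.8512)
cmd 2: set φ=99.90° → (κ,φ,ℓ)=(0.8187,99.90°,0.9418) → tip=(-0.0594,0.3403,0.8512)

-0.059 0.340 0.851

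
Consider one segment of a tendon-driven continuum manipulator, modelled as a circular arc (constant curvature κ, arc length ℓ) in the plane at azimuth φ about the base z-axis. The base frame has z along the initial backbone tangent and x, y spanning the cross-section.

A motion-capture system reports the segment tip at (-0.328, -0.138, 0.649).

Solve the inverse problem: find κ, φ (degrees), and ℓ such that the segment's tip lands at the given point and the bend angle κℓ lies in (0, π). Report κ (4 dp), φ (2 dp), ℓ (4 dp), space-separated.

1.2991 202.82 0.7721

ρ = √(x²+y²) = √(-0.328² + -0.138²) = 0.35585
φ = atan2(y, x) mod 360° = atan2(-0.138, -0.328) = 202.8180°
|p|² = ρ² + z² = 0.35585² + 0.649² = 0.54783
κ = 2ρ / |p|² = 2×0.35585 / 0.54783 = 1.29912
θ = 2·atan2(ρ, z) = 2·atan2(0.35585, 0.649) = 1.00308 rad
ℓ = θ/κ = 1.00308/1.29912 = 0.77212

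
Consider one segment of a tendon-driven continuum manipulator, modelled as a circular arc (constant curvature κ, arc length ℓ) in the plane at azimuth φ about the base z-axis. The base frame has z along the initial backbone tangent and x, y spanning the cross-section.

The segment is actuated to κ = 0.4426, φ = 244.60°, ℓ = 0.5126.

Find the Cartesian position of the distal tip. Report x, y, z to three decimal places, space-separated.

-0.025 -0.052 0.508

θ = κ·ℓ = 0.4426 × 0.5126 = 0.22688 rad
ρ = (1 − cos θ)/κ = (1 − 0.97437)/0.4426 = 0.05790
z = sin θ / κ = 0.22494/0.4426 = 0.50821
x = ρ cos φ = 0.05790 × cos(244.60°) = -0.02484
y = ρ sin φ = 0.05790 × sin(244.60°) = -0.05230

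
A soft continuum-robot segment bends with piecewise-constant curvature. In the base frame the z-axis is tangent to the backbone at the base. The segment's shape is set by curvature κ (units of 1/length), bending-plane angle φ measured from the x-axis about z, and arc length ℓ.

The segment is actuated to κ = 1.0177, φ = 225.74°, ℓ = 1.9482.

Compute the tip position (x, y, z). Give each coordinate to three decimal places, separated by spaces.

θ = κ·ℓ = 1.0177 × 1.9482 = 1.98268 rad
ρ = (1 − cos θ)/κ = (1 − -0.40034)/1.0177 = 1.37598
z = sin θ / κ = 0.91637/1.0177 = 0.90043
x = ρ cos φ = 1.37598 × cos(225.74°) = -0.96032
y = ρ sin φ = 1.37598 × sin(225.74°) = -0.98545

-0.960 -0.985 0.900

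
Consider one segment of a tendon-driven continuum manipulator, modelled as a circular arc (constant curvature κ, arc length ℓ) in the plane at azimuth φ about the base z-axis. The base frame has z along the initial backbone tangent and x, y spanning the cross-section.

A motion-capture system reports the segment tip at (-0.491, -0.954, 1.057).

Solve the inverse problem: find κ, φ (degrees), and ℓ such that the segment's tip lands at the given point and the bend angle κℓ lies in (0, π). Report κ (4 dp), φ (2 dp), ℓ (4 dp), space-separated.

ρ = √(x²+y²) = √(-0.491² + -0.954²) = 1.07294
φ = atan2(y, x) mod 360° = atan2(-0.954, -0.491) = 242.7662°
|p|² = ρ² + z² = 1.07294² + 1.057² = 2.26845
κ = 2ρ / |p|² = 2×1.07294 / 2.26845 = 0.94597
θ = 2·atan2(ρ, z) = 2·atan2(1.07294, 1.057) = 1.58576 rad
ℓ = θ/κ = 1.58576/0.94597 = 1.67634

0.9460 242.77 1.6763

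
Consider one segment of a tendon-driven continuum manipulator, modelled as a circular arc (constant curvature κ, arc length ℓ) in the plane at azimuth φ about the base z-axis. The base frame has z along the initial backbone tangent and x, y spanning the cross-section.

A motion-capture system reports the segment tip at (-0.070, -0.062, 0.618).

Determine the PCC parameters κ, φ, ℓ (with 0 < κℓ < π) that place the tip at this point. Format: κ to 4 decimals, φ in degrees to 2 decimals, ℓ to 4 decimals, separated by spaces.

ρ = √(x²+y²) = √(-0.070² + -0.062²) = 0.09351
φ = atan2(y, x) mod 360° = atan2(-0.062, -0.070) = 221.5318°
|p|² = ρ² + z² = 0.09351² + 0.618² = 0.39067
κ = 2ρ / |p|² = 2×0.09351 / 0.39067 = 0.47872
θ = 2·atan2(ρ, z) = 2·atan2(0.09351, 0.618) = 0.30034 rad
ℓ = θ/κ = 0.30034/0.47872 = 0.62739

0.4787 221.53 0.6274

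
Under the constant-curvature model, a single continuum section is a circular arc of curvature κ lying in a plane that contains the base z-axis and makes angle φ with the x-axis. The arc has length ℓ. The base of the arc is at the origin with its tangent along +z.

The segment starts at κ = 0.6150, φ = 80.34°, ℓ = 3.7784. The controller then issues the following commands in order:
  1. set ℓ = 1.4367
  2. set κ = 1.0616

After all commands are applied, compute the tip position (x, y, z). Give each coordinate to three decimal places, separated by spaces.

0.151 0.886 0.941

initial: κ=0.6150, φ=80.34°, ℓ=3.7784
cmd 1: set ℓ=1.4367 → (κ,φ,ℓ)=(0.6150,80.34°,1.4367) → tip=(0.0998,0.5861,1.2569)
cmd 2: set κ=1.0616 → (κ,φ,ℓ)=(1.0616,80.34°,1.4367) → tip=(0.1509,0.8863,0.9410)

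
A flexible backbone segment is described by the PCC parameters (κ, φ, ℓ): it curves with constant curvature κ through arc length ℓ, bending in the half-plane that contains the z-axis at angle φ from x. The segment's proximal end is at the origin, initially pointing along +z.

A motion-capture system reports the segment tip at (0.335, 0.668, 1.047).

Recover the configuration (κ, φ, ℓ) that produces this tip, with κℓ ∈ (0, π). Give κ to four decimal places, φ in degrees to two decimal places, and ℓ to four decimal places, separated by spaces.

0.9033 63.37 1.3726

ρ = √(x²+y²) = √(0.335² + 0.668²) = 0.74729
φ = atan2(y, x) mod 360° = atan2(0.668, 0.335) = 63.3664°
|p|² = ρ² + z² = 0.74729² + 1.047² = 1.65466
κ = 2ρ / |p|² = 2×0.74729 / 1.65466 = 0.90326
θ = 2·atan2(ρ, z) = 2·atan2(0.74729, 1.047) = 1.23979 rad
ℓ = θ/κ = 1.23979/0.90326 = 1.37257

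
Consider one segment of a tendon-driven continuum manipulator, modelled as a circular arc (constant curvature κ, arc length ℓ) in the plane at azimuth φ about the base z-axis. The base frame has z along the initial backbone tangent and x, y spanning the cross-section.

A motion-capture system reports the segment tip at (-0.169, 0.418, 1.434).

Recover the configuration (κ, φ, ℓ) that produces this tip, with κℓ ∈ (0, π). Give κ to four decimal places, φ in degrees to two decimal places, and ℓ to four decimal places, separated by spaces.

ρ = √(x²+y²) = √(-0.169² + 0.418²) = 0.45087
φ = atan2(y, x) mod 360° = atan2(0.418, -0.169) = 112.0138°
|p|² = ρ² + z² = 0.45087² + 1.434² = 2.25964
κ = 2ρ / |p|² = 2×0.45087 / 2.25964 = 0.39906
θ = 2·atan2(ρ, z) = 2·atan2(0.45087, 1.434) = 0.60926 rad
ℓ = θ/κ = 0.60926/0.39906 = 1.52671

0.3991 112.01 1.5267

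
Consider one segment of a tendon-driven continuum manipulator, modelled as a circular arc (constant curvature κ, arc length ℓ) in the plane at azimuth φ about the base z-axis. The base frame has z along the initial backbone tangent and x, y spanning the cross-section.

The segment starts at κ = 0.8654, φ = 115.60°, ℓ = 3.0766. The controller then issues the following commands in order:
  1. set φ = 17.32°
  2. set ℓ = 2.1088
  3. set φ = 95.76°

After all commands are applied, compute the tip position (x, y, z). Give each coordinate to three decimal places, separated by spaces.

-0.145 1.439 1.118

initial: κ=0.8654, φ=115.60°, ℓ=3.0766
cmd 1: set φ=17.32° → (κ,φ,ℓ)=(0.8654,17.32°,3.0766) → tip=(2.0821,0.6493,0.5327)
cmd 2: set ℓ=2.1088 → (κ,φ,ℓ)=(0.8654,17.32°,2.1088) → tip=(1.3805,0.4305,1.1184)
cmd 3: set φ=95.76° → (κ,φ,ℓ)=(0.8654,95.76°,2.1088) → tip=(-0.1451,1.4388,1.1184)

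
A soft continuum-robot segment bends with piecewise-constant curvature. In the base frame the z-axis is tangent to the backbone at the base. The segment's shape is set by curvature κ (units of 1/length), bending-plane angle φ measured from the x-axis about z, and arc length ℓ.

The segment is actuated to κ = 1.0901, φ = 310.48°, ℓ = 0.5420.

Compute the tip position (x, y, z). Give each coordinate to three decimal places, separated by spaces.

0.101 -0.118 0.511

θ = κ·ℓ = 1.0901 × 0.5420 = 0.59083 rad
ρ = (1 − cos θ)/κ = (1 − 0.83048)/1.0901 = 0.15551
z = sin θ / κ = 0.55705/1.0901 = 0.51101
x = ρ cos φ = 0.15551 × cos(310.48°) = 0.10096
y = ρ sin φ = 0.15551 × sin(310.48°) = -0.11829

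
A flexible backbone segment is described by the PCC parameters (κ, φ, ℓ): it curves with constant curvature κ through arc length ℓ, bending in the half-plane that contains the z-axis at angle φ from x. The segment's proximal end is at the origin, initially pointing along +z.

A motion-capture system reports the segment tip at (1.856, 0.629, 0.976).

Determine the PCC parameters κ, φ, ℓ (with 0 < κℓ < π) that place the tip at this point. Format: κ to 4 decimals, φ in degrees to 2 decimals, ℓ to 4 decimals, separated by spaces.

0.8177 18.72 2.7117

ρ = √(x²+y²) = √(1.856² + 0.629²) = 1.95969
φ = atan2(y, x) mod 360° = atan2(0.629, 1.856) = 18.7216°
|p|² = ρ² + z² = 1.95969² + 0.976² = 4.79295
κ = 2ρ / |p|² = 2×1.95969 / 4.79295 = 0.81774
θ = 2·atan2(ρ, z) = 2·atan2(1.95969, 0.976) = 2.21744 rad
ℓ = θ/κ = 2.21744/0.81774 = 2.71168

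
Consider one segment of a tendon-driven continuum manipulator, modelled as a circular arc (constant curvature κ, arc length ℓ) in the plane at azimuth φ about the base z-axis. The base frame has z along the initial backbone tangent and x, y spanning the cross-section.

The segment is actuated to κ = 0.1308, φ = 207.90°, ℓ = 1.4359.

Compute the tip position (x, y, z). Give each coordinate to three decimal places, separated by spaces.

θ = κ·ℓ = 0.1308 × 1.4359 = 0.18782 rad
ρ = (1 − cos θ)/κ = (1 − 0.98241)/0.1308 = 0.13445
z = sin θ / κ = 0.18671/0.1308 = 1.42747
x = ρ cos φ = 0.13445 × cos(207.90°) = -0.11882
y = ρ sin φ = 0.13445 × sin(207.90°) = -0.06291

-0.119 -0.063 1.427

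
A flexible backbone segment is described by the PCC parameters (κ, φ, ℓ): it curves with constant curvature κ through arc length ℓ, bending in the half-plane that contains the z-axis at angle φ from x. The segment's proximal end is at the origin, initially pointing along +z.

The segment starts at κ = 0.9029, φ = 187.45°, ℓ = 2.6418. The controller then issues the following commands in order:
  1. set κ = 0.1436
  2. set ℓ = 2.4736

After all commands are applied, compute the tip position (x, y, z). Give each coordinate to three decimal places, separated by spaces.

initial: κ=0.9029, φ=187.45°, ℓ=2.6418
cmd 1: set κ=0.1436 → (κ,φ,ℓ)=(0.1436,187.45°,2.6418) → tip=(-0.4909,-0.0642,2.5789)
cmd 2: set ℓ=2.4736 → (κ,φ,ℓ)=(0.1436,187.45°,2.4736) → tip=(-0.4311,-0.0564,2.4219)

-0.431 -0.056 2.422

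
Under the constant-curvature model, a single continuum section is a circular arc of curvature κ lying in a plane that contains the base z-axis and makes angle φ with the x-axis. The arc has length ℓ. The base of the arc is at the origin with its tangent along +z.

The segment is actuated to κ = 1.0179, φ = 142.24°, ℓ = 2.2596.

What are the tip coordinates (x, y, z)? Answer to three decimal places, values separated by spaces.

θ = κ·ℓ = 1.0179 × 2.2596 = 2.30005 rad
ρ = (1 − cos θ)/κ = (1 − -0.66631)/1.0179 = 1.63701
z = sin θ / κ = 0.74567/1.0179 = 0.73256
x = ρ cos φ = 1.63701 × cos(142.24°) = -1.29419
y = ρ sin φ = 1.63701 × sin(142.24°) = 1.00243

-1.294 1.002 0.733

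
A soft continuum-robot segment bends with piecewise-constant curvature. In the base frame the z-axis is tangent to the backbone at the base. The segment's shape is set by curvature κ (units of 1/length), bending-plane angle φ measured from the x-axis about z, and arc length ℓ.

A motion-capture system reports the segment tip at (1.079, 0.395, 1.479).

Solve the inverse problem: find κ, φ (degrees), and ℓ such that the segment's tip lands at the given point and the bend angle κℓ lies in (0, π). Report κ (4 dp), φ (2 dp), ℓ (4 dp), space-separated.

ρ = √(x²+y²) = √(1.079² + 0.395²) = 1.14903
φ = atan2(y, x) mod 360° = atan2(0.395, 1.079) = 20.1067°
|p|² = ρ² + z² = 1.14903² + 1.479² = 3.50771
κ = 2ρ / |p|² = 2×1.14903 / 3.50771 = 0.65514
θ = 2·atan2(ρ, z) = 2·atan2(1.14903, 1.479) = 1.32099 rad
ℓ = θ/κ = 1.32099/0.65514 = 2.01633

0.6551 20.11 2.0163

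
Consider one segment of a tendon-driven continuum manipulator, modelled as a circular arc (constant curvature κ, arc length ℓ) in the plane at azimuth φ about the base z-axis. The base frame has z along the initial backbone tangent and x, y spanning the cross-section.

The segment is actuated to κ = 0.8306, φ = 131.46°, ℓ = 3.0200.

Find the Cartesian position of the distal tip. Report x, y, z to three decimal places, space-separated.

-1.440 1.630 0.712

θ = κ·ℓ = 0.8306 × 3.0200 = 2.50841 rad
ρ = (1 − cos θ)/κ = (1 − -0.80615)/0.8306 = 2.17451
z = sin θ / κ = 0.59171/0.8306 = 0.71239
x = ρ cos φ = 2.17451 × cos(131.46°) = -1.43974
y = ρ sin φ = 2.17451 × sin(131.46°) = 1.62962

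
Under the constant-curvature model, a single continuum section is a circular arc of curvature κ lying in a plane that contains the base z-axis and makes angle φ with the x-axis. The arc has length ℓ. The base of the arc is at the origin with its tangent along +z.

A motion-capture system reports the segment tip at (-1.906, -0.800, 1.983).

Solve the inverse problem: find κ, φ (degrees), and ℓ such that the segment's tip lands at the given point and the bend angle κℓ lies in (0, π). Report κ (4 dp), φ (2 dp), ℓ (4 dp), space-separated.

ρ = √(x²+y²) = √(-1.906² + -0.800²) = 2.06708
φ = atan2(y, x) mod 360° = atan2(-0.800, -1.906) = 202.7691°
|p|² = ρ² + z² = 2.06708² + 1.983² = 8.20512
κ = 2ρ / |p|² = 2×2.06708 / 8.20512 = 0.50385
θ = 2·atan2(ρ, z) = 2·atan2(2.06708, 1.983) = 1.61231 rad
ℓ = θ/κ = 1.61231/0.50385 = 3.19997

0.5039 202.77 3.2000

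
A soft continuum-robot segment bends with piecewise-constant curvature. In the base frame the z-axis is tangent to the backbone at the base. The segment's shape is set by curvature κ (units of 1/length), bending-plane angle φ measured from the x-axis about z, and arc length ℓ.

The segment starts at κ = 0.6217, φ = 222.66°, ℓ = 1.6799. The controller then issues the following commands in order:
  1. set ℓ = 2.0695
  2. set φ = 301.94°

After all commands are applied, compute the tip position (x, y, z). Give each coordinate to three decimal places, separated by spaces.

0.612 -0.982 1.544

initial: κ=0.6217, φ=222.66°, ℓ=1.6799
cmd 1: set ℓ=2.0695 → (κ,φ,ℓ)=(0.6217,222.66°,2.0695) → tip=(-0.8512,-0.7844,1.5440)
cmd 2: set φ=301.94° → (κ,φ,ℓ)=(0.6217,301.94°,2.0695) → tip=(0.6124,-0.9823,1.5440)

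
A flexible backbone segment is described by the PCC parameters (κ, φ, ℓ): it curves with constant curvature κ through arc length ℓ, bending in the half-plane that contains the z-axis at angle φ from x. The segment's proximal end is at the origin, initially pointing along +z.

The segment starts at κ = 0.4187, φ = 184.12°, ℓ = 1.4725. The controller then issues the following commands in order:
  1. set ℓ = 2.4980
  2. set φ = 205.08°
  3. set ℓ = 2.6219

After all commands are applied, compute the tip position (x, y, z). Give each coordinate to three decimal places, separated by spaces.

-1.178 -0.551 2.126

initial: κ=0.4187, φ=184.12°, ℓ=1.4725
cmd 1: set ℓ=2.4980 → (κ,φ,ℓ)=(0.4187,184.12°,2.4980) → tip=(-1.1884,-0.0856,2.0668)
cmd 2: set φ=205.08° → (κ,φ,ℓ)=(0.4187,205.08°,2.4980) → tip=(-1.0792,-0.5051,2.0668)
cmd 3: set ℓ=2.6219 → (κ,φ,ℓ)=(0.4187,205.08°,2.6219) → tip=(-1.1777,-0.5512,2.1261)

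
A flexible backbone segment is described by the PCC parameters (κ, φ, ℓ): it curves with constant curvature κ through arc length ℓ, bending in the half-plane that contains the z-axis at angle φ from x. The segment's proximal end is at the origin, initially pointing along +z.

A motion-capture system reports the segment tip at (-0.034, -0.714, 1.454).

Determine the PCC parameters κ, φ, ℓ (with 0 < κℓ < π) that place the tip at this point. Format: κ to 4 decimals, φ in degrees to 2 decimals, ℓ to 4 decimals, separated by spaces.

ρ = √(x²+y²) = √(-0.034² + -0.714²) = 0.71481
φ = atan2(y, x) mod 360° = atan2(-0.714, -0.034) = 267.2737°
|p|² = ρ² + z² = 0.71481² + 1.454² = 2.62507
κ = 2ρ / |p|² = 2×0.71481 / 2.62507 = 0.54460
θ = 2·atan2(ρ, z) = 2·atan2(0.71481, 1.454) = 0.91384 rad
ℓ = θ/κ = 0.91384/0.54460 = 1.67799

0.5446 267.27 1.6780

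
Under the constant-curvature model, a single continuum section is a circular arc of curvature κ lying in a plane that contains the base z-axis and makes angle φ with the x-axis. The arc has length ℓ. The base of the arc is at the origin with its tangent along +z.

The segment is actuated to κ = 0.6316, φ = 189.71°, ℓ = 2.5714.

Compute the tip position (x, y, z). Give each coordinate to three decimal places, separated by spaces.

θ = κ·ℓ = 0.6316 × 2.5714 = 1.62410 rad
ρ = (1 − cos θ)/κ = (1 − -0.05327)/0.6316 = 1.66763
z = sin θ / κ = 0.99858/0.6316 = 1.58103
x = ρ cos φ = 1.66763 × cos(189.71°) = -1.64374
y = ρ sin φ = 1.66763 × sin(189.71°) = -0.28126

-1.644 -0.281 1.581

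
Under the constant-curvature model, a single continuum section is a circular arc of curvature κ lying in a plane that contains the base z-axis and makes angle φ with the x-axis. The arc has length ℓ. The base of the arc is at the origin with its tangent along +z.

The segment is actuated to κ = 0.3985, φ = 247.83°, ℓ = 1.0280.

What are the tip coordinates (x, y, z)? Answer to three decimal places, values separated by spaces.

-0.078 -0.192 0.999

θ = κ·ℓ = 0.3985 × 1.0280 = 0.40966 rad
ρ = (1 − cos θ)/κ = (1 − 0.91726)/0.3985 = 0.20764
z = sin θ / κ = 0.39830/0.3985 = 0.99949
x = ρ cos φ = 0.20764 × cos(247.83°) = -0.07835
y = ρ sin φ = 0.20764 × sin(247.83°) = -0.19229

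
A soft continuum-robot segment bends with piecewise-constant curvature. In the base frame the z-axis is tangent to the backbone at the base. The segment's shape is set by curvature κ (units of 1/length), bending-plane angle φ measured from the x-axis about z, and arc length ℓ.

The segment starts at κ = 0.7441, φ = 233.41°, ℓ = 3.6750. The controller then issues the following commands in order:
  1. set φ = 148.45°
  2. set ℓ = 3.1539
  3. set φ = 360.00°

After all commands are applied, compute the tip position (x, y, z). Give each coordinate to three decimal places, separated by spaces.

2.285 -0.000 0.959

initial: κ=0.7441, φ=233.41°, ℓ=3.6750
cmd 1: set φ=148.45° → (κ,φ,ℓ)=(0.7441,148.45°,3.6750) → tip=(-2.1969,1.3489,0.5320)
cmd 2: set ℓ=3.1539 → (κ,φ,ℓ)=(0.7441,148.45°,3.1539) → tip=(-1.9474,1.1957,0.9592)
cmd 3: set φ=360.00° → (κ,φ,ℓ)=(0.7441,360.00°,3.1539) → tip=(2.2852,-0.0000,0.9592)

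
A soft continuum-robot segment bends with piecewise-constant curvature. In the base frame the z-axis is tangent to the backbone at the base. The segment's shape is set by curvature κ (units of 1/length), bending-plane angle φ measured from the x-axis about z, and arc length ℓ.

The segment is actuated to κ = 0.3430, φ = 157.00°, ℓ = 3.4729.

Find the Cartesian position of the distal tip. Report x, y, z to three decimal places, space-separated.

-1.689 0.717 2.708

θ = κ·ℓ = 0.3430 × 3.4729 = 1.19120 rad
ρ = (1 − cos θ)/κ = (1 − 0.37054)/0.3430 = 1.83516
z = sin θ / κ = 0.92882/0.3430 = 2.70792
x = ρ cos φ = 1.83516 × cos(157.00°) = -1.68927
y = ρ sin φ = 1.83516 × sin(157.00°) = 0.71705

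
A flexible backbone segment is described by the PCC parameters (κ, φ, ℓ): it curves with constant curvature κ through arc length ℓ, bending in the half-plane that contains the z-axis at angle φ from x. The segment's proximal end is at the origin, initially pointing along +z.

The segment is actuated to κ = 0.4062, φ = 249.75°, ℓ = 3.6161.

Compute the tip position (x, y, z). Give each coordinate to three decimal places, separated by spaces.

θ = κ·ℓ = 0.4062 × 3.6161 = 1.46886 rad
ρ = (1 − cos θ)/κ = (1 − 0.10176)/0.4062 = 2.21132
z = sin θ / κ = 0.99481/0.4062 = 2.44906
x = ρ cos φ = 2.21132 × cos(249.75°) = -0.76538
y = ρ sin φ = 2.21132 × sin(249.75°) = -2.07465

-0.765 -2.075 2.449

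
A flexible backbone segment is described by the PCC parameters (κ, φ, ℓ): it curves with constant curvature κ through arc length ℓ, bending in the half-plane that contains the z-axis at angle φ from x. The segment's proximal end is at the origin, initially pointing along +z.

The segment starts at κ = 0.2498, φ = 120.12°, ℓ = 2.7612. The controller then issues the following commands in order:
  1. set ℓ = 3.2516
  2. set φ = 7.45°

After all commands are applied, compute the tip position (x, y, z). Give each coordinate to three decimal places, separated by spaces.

1.239 0.162 2.906

initial: κ=0.2498, φ=120.12°, ℓ=2.7612
cmd 1: set ℓ=3.2516 → (κ,φ,ℓ)=(0.2498,120.12°,3.2516) → tip=(-0.6270,1.0808,2.9057)
cmd 2: set φ=7.45° → (κ,φ,ℓ)=(0.2498,7.45°,3.2516) → tip=(1.2390,0.1620,2.9057)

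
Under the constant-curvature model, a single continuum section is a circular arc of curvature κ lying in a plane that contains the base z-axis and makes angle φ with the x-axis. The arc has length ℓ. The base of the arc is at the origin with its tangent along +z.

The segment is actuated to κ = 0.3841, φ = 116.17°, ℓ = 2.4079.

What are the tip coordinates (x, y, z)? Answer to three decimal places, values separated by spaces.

θ = κ·ℓ = 0.3841 × 2.4079 = 0.92487 rad
ρ = (1 − cos θ)/κ = (1 − 0.60193)/0.3841 = 1.03636
z = sin θ / κ = 0.79855/0.3841 = 2.07900
x = ρ cos φ = 1.03636 × cos(116.17°) = -0.45707
y = ρ sin φ = 1.03636 × sin(116.17°) = 0.93012

-0.457 0.930 2.079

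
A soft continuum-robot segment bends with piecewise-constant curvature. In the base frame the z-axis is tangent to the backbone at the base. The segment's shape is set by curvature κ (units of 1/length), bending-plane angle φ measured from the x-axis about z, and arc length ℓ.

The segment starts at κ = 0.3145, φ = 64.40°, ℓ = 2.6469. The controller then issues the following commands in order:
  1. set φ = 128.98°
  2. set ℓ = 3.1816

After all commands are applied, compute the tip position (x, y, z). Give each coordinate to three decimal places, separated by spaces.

initial: κ=0.3145, φ=64.40°, ℓ=2.6469
cmd 1: set φ=128.98° → (κ,φ,ℓ)=(0.3145,128.98°,2.6469) → tip=(-0.6539,0.8081,2.3516)
cmd 2: set ℓ=3.1816 → (κ,φ,ℓ)=(0.3145,128.98°,3.1816) → tip=(-0.9205,1.1375,2.6766)

-0.920 1.138 2.677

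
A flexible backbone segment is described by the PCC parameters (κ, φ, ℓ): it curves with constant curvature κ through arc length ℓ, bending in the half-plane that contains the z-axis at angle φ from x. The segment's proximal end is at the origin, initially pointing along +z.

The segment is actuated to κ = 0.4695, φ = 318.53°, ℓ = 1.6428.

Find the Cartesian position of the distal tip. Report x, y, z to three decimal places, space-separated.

θ = κ·ℓ = 0.4695 × 1.6428 = 0.77129 rad
ρ = (1 − cos θ)/κ = (1 − 0.71701)/0.4695 = 0.60275
z = sin θ / κ = 0.69706/0.4695 = 1.48469
x = ρ cos φ = 0.60275 × cos(318.53°) = 0.45164
y = ρ sin φ = 0.60275 × sin(318.53°) = -0.39916

0.452 -0.399 1.485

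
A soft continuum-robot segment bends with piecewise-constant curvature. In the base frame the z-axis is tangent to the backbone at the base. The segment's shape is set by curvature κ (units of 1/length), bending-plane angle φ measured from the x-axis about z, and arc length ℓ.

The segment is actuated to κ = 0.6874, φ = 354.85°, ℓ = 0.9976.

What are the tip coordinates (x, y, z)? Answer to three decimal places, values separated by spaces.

0.328 -0.030 0.921

θ = κ·ℓ = 0.6874 × 0.9976 = 0.68575 rad
ρ = (1 − cos θ)/κ = (1 − 0.77394)/0.6874 = 0.32886
z = sin θ / κ = 0.63325/0.6874 = 0.92123
x = ρ cos φ = 0.32886 × cos(354.85°) = 0.32753
y = ρ sin φ = 0.32886 × sin(354.85°) = -0.02952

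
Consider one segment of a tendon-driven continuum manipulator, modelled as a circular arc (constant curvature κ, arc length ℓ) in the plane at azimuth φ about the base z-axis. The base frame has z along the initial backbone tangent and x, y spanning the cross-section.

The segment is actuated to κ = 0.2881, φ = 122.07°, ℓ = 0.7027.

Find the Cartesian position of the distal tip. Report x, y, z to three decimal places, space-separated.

θ = κ·ℓ = 0.2881 × 0.7027 = 0.20245 rad
ρ = (1 − cos θ)/κ = (1 − 0.97958)/0.2881 = 0.07089
z = sin θ / κ = 0.20107/0.2881 = 0.69791
x = ρ cos φ = 0.07089 × cos(122.07°) = -0.03764
y = ρ sin φ = 0.07089 × sin(122.07°) = 0.06007

-0.038 0.060 0.698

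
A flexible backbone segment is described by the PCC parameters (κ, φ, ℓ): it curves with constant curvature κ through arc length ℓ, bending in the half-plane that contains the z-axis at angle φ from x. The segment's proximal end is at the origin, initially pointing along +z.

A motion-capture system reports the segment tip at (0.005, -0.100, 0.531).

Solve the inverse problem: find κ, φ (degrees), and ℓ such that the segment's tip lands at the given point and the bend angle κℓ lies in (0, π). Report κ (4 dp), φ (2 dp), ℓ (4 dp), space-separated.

0.6858 272.86 0.5435

ρ = √(x²+y²) = √(0.005² + -0.100²) = 0.10012
φ = atan2(y, x) mod 360° = atan2(-0.100, 0.005) = 272.8624°
|p|² = ρ² + z² = 0.10012² + 0.531² = 0.29199
κ = 2ρ / |p|² = 2×0.10012 / 0.29199 = 0.68582
θ = 2·atan2(ρ, z) = 2·atan2(0.10012, 0.531) = 0.37274 rad
ℓ = θ/κ = 0.37274/0.68582 = 0.54350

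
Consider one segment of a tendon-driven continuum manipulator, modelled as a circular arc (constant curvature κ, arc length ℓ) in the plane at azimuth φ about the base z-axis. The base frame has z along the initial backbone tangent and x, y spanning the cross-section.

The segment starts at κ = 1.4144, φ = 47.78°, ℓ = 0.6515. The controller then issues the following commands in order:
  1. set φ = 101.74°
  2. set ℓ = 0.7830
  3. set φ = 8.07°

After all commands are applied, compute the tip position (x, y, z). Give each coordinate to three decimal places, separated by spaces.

initial: κ=1.4144, φ=47.78°, ℓ=0.6515
cmd 1: set φ=101.74° → (κ,φ,ℓ)=(1.4144,101.74°,0.6515) → tip=(-0.0569,0.2737,0.5631)
cmd 2: set ℓ=0.7830 → (κ,φ,ℓ)=(1.4144,101.74°,0.7830) → tip=(-0.0796,0.3829,0.6325)
cmd 3: set φ=8.07° → (κ,φ,ℓ)=(1.4144,8.07°,0.7830) → tip=(0.3872,0.0549,0.6325)

0.387 0.055 0.632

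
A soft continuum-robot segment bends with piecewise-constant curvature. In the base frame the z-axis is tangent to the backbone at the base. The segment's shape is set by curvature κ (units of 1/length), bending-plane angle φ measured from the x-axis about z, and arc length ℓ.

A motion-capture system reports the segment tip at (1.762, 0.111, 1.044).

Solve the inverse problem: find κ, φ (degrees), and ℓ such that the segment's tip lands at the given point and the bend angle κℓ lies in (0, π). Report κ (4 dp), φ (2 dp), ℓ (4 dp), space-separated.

ρ = √(x²+y²) = √(1.762² + 0.111²) = 1.76549
φ = atan2(y, x) mod 360° = atan2(0.111, 1.762) = 3.6047°
|p|² = ρ² + z² = 1.76549² + 1.044² = 4.20690
κ = 2ρ / |p|² = 2×1.76549 / 4.20690 = 0.83933
θ = 2·atan2(ρ, z) = 2·atan2(1.76549, 1.044) = 2.07354 rad
ℓ = θ/κ = 2.07354/0.83933 = 2.47047

0.8393 3.60 2.4705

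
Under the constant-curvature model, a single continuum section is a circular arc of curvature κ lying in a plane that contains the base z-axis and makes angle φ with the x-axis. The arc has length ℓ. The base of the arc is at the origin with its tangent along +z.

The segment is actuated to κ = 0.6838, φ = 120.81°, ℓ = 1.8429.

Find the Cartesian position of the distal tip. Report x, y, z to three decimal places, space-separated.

-0.520 0.872 1.392

θ = κ·ℓ = 0.6838 × 1.8429 = 1.26018 rad
ρ = (1 − cos θ)/κ = (1 − 0.30565)/0.6838 = 1.01543
z = sin θ / κ = 0.95214/0.6838 = 1.39243
x = ρ cos φ = 1.01543 × cos(120.81°) = -0.52009
y = ρ sin φ = 1.01543 × sin(120.81°) = 0.87212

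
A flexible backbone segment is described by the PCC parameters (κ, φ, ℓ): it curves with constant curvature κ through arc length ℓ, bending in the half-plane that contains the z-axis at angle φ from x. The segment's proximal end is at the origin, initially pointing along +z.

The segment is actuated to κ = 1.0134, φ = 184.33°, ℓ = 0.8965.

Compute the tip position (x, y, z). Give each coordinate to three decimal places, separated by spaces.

θ = κ·ℓ = 1.0134 × 0.8965 = 0.90851 rad
ρ = (1 − cos θ)/κ = (1 − 0.61492)/1.0134 = 0.37999
z = sin θ / κ = 0.78859/1.0134 = 0.77816
x = ρ cos φ = 0.37999 × cos(184.33°) = -0.37890
y = ρ sin φ = 0.37999 × sin(184.33°) = -0.02869

-0.379 -0.029 0.778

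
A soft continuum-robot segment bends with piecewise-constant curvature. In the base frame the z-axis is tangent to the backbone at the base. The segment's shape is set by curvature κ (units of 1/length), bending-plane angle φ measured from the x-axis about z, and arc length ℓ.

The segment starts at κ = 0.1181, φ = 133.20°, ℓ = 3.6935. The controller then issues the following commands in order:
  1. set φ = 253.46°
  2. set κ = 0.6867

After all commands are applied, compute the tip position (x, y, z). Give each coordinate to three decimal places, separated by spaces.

initial: κ=0.1181, φ=133.20°, ℓ=3.6935
cmd 1: set φ=253.46° → (κ,φ,ℓ)=(0.1181,253.46°,3.6935) → tip=(-0.2257,-0.7601,3.5775)
cmd 2: set κ=0.6867 → (κ,φ,ℓ)=(0.6867,253.46°,3.6935) → tip=(-0.7555,-2.5440,0.8286)

-0.755 -2.544 0.829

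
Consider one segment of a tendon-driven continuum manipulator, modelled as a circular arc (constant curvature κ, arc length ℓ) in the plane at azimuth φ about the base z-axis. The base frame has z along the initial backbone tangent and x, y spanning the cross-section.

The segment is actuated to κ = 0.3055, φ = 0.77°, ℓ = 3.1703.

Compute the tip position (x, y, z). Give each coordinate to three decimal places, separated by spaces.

θ = κ·ℓ = 0.3055 × 3.1703 = 0.96853 rad
ρ = (1 − cos θ)/κ = (1 − 0.56651)/0.3055 = 1.41894
z = sin θ / κ = 0.82405/0.3055 = 2.69739
x = ρ cos φ = 1.41894 × cos(0.77°) = 1.41881
y = ρ sin φ = 1.41894 × sin(0.77°) = 0.01907

1.419 0.019 2.697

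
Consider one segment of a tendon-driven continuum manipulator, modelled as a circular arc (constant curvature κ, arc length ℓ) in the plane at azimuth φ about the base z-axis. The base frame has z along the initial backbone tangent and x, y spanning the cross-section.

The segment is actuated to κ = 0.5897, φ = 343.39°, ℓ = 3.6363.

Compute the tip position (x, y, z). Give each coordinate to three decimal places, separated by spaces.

2.507 -0.748 1.424

θ = κ·ℓ = 0.5897 × 3.6363 = 2.14433 rad
ρ = (1 − cos θ)/κ = (1 − -0.54260)/0.5897 = 2.61591
z = sin θ / κ = 0.83999/0.5897 = 1.42444
x = ρ cos φ = 2.61591 × cos(343.39°) = 2.50675
y = ρ sin φ = 2.61591 × sin(343.39°) = -0.74777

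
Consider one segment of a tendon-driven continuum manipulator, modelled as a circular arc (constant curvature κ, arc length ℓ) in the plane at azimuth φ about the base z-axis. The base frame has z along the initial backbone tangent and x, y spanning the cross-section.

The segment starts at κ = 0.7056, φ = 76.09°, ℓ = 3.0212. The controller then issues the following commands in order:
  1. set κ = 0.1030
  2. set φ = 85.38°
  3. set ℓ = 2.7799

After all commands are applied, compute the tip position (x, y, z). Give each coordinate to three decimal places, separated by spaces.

0.032 0.394 2.742

initial: κ=0.7056, φ=76.09°, ℓ=3.0212
cmd 1: set κ=0.1030 → (κ,φ,ℓ)=(0.1030,76.09°,3.0212) → tip=(0.1121,0.4526,2.9727)
cmd 2: set φ=85.38° → (κ,φ,ℓ)=(0.1030,85.38°,3.0212) → tip=(0.0376,0.4648,2.9727)
cmd 3: set ℓ=2.7799 → (κ,φ,ℓ)=(0.1030,85.38°,2.7799) → tip=(0.0318,0.3940,2.7421)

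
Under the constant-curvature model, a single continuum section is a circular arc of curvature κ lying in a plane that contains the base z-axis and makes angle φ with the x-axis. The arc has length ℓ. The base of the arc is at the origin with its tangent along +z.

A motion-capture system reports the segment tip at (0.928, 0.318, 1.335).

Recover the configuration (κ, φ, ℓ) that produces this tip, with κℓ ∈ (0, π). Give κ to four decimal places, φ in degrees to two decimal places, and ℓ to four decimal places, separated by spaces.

ρ = √(x²+y²) = √(0.928² + 0.318²) = 0.98097
φ = atan2(y, x) mod 360° = atan2(0.318, 0.928) = 18.9152°
|p|² = ρ² + z² = 0.98097² + 1.335² = 2.74453
κ = 2ρ / |p|² = 2×0.98097 / 2.74453 = 0.71486
θ = 2·atan2(ρ, z) = 2·atan2(0.98097, 1.335) = 1.26742 rad
ℓ = θ/κ = 1.26742/0.71486 = 1.77297

0.7149 18.92 1.7730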